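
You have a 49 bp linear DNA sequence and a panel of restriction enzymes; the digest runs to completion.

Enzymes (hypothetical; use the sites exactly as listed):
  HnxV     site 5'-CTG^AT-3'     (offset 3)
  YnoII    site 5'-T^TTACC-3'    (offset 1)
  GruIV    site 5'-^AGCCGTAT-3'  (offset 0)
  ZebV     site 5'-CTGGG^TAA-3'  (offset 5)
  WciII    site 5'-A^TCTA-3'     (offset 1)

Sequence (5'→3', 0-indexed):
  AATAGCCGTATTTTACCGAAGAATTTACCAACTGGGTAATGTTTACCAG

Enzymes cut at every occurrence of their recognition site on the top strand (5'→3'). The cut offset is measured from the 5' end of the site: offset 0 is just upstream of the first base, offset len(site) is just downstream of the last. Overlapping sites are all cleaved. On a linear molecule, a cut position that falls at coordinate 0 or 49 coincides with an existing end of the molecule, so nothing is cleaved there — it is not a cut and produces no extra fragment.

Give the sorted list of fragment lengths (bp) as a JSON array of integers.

Site scan:
  HnxV (CTGAT, off=3): no sites
  YnoII (TTTACC, off=1): starts [11, 23, 41] → cuts [12, 24, 42]
  GruIV (AGCCGTAT, off=0): starts [3] → cuts [3]
  ZebV (CTGGGTAA, off=5): starts [31] → cuts [36]
  WciII (ATCTA, off=1): no sites

Pooled cuts: [3, 12, 24, 36, 42]

Fragments:
  [0,3): 3 bp
  [3,12): 9 bp
  [12,24): 12 bp
  [24,36): 12 bp
  [36,42): 6 bp
  [42,49): 7 bp

[3,6,7,9,12,12]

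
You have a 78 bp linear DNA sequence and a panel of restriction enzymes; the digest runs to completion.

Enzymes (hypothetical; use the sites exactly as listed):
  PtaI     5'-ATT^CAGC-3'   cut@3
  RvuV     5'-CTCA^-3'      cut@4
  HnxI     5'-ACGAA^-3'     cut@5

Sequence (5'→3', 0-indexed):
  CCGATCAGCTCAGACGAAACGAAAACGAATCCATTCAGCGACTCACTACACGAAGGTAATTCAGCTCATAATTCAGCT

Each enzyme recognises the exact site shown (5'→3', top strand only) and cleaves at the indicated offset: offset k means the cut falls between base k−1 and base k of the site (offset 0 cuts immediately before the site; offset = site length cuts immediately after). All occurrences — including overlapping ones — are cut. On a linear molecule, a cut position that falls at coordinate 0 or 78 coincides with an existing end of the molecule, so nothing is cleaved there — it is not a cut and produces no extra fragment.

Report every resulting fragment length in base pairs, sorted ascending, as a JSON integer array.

Scan for sites:
  PtaI (ATTCAGC, off=3): starts [32, 58, 70] → cuts [35, 61, 73]
  RvuV (CTCA, off=4): starts [8, 41, 64] → cuts [12, 45, 68]
  HnxI (ACGAA, off=5): starts [13, 18, 24, 49] → cuts [18, 23, 29, 54]

All cut coordinates (distinct, sorted): [12, 18, 23, 29, 35, 45, 54, 61, 68, 73]

Fragments:
  [0,12): 12 bp
  [12,18): 6 bp
  [18,23): 5 bp
  [23,29): 6 bp
  [29,35): 6 bp
  [35,45): 10 bp
  [45,54): 9 bp
  [54,61): 7 bp
  [61,68): 7 bp
  [68,73): 5 bp
  [73,78): 5 bp

[5,5,5,6,6,6,7,7,9,10,12]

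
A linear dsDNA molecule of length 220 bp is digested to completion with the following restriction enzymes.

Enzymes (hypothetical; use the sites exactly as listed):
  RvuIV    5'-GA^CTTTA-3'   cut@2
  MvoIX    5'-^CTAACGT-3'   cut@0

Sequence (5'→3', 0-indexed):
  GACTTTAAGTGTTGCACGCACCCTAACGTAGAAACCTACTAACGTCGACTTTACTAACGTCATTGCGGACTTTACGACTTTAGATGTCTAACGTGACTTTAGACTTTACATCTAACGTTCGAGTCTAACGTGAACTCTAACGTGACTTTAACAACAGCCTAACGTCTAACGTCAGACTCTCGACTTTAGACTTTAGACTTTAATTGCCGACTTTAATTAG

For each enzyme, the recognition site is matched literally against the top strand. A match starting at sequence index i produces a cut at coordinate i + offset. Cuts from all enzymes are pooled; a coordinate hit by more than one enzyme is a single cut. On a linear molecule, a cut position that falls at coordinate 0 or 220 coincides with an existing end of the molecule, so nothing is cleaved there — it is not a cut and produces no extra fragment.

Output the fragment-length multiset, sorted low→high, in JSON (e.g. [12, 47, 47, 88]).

Scan for sites:
  RvuIV (GACTTTA, off=2): starts [0, 46, 67, 75, 94, 101, 143, 181, 188, 195, 208] → cuts [2, 48, 69, 77, 96, 103, 145, 183, 190, 197, 210]
  MvoIX (CTAACGT, off=0): starts [22, 38, 53, 87, 111, 124, 136, 158, 165] → cuts [22, 38, 53, 87, 111, 124, 136, 158, 165]

Pooled cuts: [2, 22, 38, 48, 53, 69, 77, 87, 96, 103, 111, 124, 136, 145, 158, 165, 183, 190, 197, 210]

Fragments:
  [0,2): 2 bp
  [2,22): 20 bp
  [22,38): 16 bp
  [38,48): 10 bp
  [48,53): 5 bp
  [53,69): 16 bp
  [69,77): 8 bp
  [77,87): 10 bp
  [87,96): 9 bp
  [96,103): 7 bp
  [103,111): 8 bp
  [111,124): 13 bp
  [124,136): 12 bp
  [136,145): 9 bp
  [145,158): 13 bp
  [158,165): 7 bp
  [165,183): 18 bp
  [183,190): 7 bp
  [190,197): 7 bp
  [197,210): 13 bp
  [210,220): 10 bp

[2,5,7,7,7,7,8,8,9,9,10,10,10,12,13,13,13,16,16,18,20]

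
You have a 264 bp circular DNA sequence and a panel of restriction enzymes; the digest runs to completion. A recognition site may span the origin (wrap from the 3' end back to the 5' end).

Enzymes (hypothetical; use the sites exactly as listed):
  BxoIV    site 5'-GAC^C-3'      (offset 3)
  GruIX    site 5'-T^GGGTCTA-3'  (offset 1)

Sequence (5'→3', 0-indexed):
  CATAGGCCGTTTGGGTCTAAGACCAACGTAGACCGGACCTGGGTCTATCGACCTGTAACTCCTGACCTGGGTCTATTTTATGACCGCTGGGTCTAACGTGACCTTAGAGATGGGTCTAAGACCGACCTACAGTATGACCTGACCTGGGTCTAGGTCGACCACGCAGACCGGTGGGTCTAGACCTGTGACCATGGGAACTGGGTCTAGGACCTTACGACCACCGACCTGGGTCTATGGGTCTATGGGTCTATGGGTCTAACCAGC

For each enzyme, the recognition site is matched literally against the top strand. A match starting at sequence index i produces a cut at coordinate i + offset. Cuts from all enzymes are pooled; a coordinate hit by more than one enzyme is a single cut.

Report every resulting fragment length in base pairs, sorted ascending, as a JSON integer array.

Scan for sites:
  BxoIV GACC/3: at [20, 30, 35, 49, 63, 81, 99, 119, 123, 135, 140, 156, 165, 179, 186, 207, 215, 222] ⇒ [23, 33, 38, 52, 66, 84, 102, 122, 126, 138, 143, 159, 168, 182, 189, 210, 218, 225]
  GruIX TGGGTCTA/1: at [11, 39, 67, 87, 110, 144, 171, 198, 226, 234, 242, 250] ⇒ [12, 40, 68, 88, 111, 145, 172, 199, 227, 235, 243, 251]

Pooled cuts: [12, 23, 33, 38, 40, 52, 66, 68, 84, 88, 102, 111, 122, 126, 138, 143, 145, 159, 168, 172, 182, 189, 199, 210, 218, 225, 227, 235, 243, 251]

Fragment lengths:
  12→23: 11 bp
  23→33: 10 bp
  33→38: 5 bp
  38→40: 2 bp
  40→52: 12 bp
  52→66: 14 bp
  66→68: 2 bp
  68→84: 16 bp
  84→88: 4 bp
  88→102: 14 bp
  102→111: 9 bp
  111→122: 11 bp
  122→126: 4 bp
  126→138: 12 bp
  138→143: 5 bp
  143→145: 2 bp
  145→159: 14 bp
  159→168: 9 bp
  168→172: 4 bp
  172→182: 10 bp
  182→189: 7 bp
  189→199: 10 bp
  199→210: 11 bp
  210→218: 8 bp
  218→225: 7 bp
  225→227: 2 bp
  227→235: 8 bp
  235→243: 8 bp
  243→251: 8 bp
  251→12 (wrap): 264-251+12 = 25 bp

[2,2,2,2,4,4,4,5,5,7,7,8,8,8,8,9,9,10,10,10,11,11,11,12,12,14,14,14,16,25]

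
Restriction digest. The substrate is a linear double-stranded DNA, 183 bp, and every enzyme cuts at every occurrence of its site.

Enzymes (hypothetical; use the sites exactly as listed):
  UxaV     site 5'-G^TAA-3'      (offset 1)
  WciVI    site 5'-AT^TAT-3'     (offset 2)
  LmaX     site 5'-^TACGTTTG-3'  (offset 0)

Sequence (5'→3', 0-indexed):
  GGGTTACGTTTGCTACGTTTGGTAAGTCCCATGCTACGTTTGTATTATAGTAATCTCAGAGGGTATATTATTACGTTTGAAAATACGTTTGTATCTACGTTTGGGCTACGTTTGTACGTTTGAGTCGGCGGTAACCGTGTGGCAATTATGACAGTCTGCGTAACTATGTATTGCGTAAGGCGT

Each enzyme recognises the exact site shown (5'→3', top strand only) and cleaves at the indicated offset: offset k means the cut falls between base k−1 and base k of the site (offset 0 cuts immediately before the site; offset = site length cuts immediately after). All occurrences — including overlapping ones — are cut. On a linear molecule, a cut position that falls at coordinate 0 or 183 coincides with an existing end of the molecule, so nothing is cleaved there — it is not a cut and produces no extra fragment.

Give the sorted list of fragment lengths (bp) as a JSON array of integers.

[3,4,5,8,8,9,9,11,11,12,12,12,14,15,15,17,18]

Site scan:
  UxaV GTAA/1: at [21, 49, 130, 159, 174] ⇒ [22, 50, 131, 160, 175]
  WciVI ATTAT/2: at [43, 66, 144] ⇒ [45, 68, 146]
  LmaX TACGTTTG/0: at [4, 13, 34, 71, 83, 95, 106, 114] ⇒ [4, 13, 34, 71, 83, 95, 106, 114]

Pooled cuts: [4, 13, 22, 34, 45, 50, 68, 71, 83, 95, 106, 114, 131, 146, 160, 175]

Fragment lengths:
  [0,4): 4 bp
  [4,13): 9 bp
  [13,22): 9 bp
  [22,34): 12 bp
  [34,45): 11 bp
  [45,50): 5 bp
  [50,68): 18 bp
  [68,71): 3 bp
  [71,83): 12 bp
  [83,95): 12 bp
  [95,106): 11 bp
  [106,114): 8 bp
  [114,131): 17 bp
  [131,146): 15 bp
  [146,160): 14 bp
  [160,175): 15 bp
  [175,183): 8 bp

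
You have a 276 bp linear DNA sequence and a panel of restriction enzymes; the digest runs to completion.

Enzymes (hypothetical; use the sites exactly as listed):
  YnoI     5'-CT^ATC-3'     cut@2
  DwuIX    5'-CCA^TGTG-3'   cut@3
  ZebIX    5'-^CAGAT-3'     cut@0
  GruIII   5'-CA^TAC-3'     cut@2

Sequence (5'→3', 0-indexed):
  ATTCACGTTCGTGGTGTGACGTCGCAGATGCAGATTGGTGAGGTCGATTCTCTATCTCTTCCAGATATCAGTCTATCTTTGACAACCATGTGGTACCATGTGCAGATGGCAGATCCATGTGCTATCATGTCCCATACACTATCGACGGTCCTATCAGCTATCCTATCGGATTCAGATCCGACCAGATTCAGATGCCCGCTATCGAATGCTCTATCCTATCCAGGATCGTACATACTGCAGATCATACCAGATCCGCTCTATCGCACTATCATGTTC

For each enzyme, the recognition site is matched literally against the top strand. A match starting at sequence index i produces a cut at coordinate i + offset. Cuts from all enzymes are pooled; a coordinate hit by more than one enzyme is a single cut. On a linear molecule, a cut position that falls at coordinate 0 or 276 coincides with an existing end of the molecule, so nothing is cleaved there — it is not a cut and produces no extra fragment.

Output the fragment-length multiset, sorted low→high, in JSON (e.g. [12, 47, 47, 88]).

Per-enzyme occurrences:
  YnoI CTATC/2: at [51, 72, 121, 138, 150, 157, 162, 198, 210, 215, 257, 265] ⇒ [53, 74, 123, 140, 152, 159, 164, 200, 212, 217, 259, 267]
  DwuIX CCATGTG/3: at [85, 95, 114] ⇒ [88, 98, 117]
  ZebIX CAGAT/0: at [24, 30, 61, 102, 109, 172, 182, 188, 237, 247] ⇒ [24, 30, 61, 102, 109, 172, 182, 188, 237, 247]
  GruIII CATAC/2: at [132, 230, 242] ⇒ [134, 232, 244]

Pooled cuts: [24, 30, 53, 61, 74, 88, 98, 102, 109, 117, 123, 134, 140, 152, 159, 164, 172, 182, 188, 200, 212, 217, 232, 237, 244, 247, 259, 267]

Fragments:
  [0,24): 24 bp
  [24,30): 6 bp
  [30,53): 23 bp
  [53,61): 8 bp
  [61,74): 13 bp
  [74,88): 14 bp
  [88,98): 10 bp
  [98,102): 4 bp
  [102,109): 7 bp
  [109,117): 8 bp
  [117,123): 6 bp
  [123,134): 11 bp
  [134,140): 6 bp
  [140,152): 12 bp
  [152,159): 7 bp
  [159,164): 5 bp
  [164,172): 8 bp
  [172,182): 10 bp
  [182,188): 6 bp
  [188,200): 12 bp
  [200,212): 12 bp
  [212,217): 5 bp
  [217,232): 15 bp
  [232,237): 5 bp
  [237,244): 7 bp
  [244,247): 3 bp
  [247,259): 12 bp
  [259,267): 8 bp
  [267,276): 9 bp

[3,4,5,5,5,6,6,6,6,7,7,7,8,8,8,8,9,10,10,11,12,12,12,12,13,14,15,23,24]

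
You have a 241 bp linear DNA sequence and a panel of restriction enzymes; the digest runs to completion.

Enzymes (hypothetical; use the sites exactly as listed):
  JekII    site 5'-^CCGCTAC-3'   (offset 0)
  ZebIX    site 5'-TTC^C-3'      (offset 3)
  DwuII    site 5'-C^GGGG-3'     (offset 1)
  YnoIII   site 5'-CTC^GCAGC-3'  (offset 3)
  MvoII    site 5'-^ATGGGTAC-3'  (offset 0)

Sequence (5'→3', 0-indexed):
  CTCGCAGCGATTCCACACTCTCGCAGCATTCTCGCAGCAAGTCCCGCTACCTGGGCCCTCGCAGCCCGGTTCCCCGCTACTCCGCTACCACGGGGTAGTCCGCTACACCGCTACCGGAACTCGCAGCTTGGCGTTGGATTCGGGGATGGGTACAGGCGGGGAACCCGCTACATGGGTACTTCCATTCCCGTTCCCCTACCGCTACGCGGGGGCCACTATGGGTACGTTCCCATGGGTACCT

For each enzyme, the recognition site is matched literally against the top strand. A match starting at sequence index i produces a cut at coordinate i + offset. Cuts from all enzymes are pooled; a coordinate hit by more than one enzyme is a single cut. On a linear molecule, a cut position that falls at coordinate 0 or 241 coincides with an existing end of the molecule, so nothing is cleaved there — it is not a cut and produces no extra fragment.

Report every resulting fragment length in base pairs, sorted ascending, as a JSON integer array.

Site scan:
  JekII CCGCTAC/0: at [43, 73, 81, 99, 107, 164, 198] ⇒ [43, 73, 81, 99, 107, 164, 198]
  ZebIX TTCC/3: at [10, 69, 179, 184, 190, 226] ⇒ [13, 72, 182, 187, 193, 229]
  DwuII CGGGG/1: at [90, 140, 156, 206] ⇒ [91, 141, 157, 207]
  YnoIII CTCGCAGC/3: at [0, 19, 30, 57, 119] ⇒ [3, 22, 33, 60, 122]
  MvoII ATGGGTAC/0: at [145, 171, 217, 231] ⇒ [145, 171, 217, 231]

All cut coordinates (distinct, sorted): [3, 13, 22, 33, 43, 60, 72, 73, 81, 91, 99, 107, 122, 141, 145, 157, 164, 171, 182, 187, 193, 198, 207, 217, 229, 231]

Fragments:
  [0,3): 3 bp
  [3,13): 10 bp
  [13,22): 9 bp
  [22,33): 11 bp
  [33,43): 10 bp
  [43,60): 17 bp
  [60,72): 12 bp
  [72,73): 1 bp
  [73,81): 8 bp
  [81,91): 10 bp
  [91,99): 8 bp
  [99,107): 8 bp
  [107,122): 15 bp
  [122,141): 19 bp
  [141,145): 4 bp
  [145,157): 12 bp
  [157,164): 7 bp
  [164,171): 7 bp
  [171,182): 11 bp
  [182,187): 5 bp
  [187,193): 6 bp
  [193,198): 5 bp
  [198,207): 9 bp
  [207,217): 10 bp
  [217,229): 12 bp
  [229,231): 2 bp
  [231,241): 10 bp

[1,2,3,4,5,5,6,7,7,8,8,8,9,9,10,10,10,10,10,11,11,12,12,12,15,17,19]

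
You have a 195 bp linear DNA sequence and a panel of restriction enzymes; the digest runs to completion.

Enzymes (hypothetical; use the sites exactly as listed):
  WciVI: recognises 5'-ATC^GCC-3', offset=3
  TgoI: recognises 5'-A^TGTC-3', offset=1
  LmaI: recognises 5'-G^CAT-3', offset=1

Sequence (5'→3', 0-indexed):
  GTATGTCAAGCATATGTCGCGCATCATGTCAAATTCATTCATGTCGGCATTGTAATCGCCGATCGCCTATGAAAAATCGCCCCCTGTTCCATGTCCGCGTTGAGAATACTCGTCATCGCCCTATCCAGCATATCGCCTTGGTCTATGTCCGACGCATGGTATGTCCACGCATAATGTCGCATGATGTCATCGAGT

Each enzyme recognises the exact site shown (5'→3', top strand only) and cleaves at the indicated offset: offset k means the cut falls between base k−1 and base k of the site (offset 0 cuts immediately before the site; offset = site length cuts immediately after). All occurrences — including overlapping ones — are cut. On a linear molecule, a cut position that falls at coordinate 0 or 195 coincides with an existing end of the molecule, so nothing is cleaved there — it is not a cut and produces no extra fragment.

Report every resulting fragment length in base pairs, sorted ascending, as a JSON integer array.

Site scan:
  WciVI (ATCGCC, off=3): starts [54, 61, 75, 114, 131] → cuts [57, 64, 78, 117, 134]
  TgoI (ATGTC, off=1): starts [2, 13, 25, 40, 90, 144, 160, 173, 183] → cuts [3, 14, 26, 41, 91, 145, 161, 174, 184]
  LmaI (GCAT, off=1): starts [9, 20, 46, 127, 153, 168, 178] → cuts [10, 21, 47, 128, 154, 169, 179]

All cut coordinates (distinct, sorted): [3, 10, 14, 21, 26, 41, 47, 57, 64, 78, 91, 117, 128, 134, 145, 154, 161, 169, 174, 179, 184]

Fragment lengths:
  [0,3): 3 bp
  [3,10): 7 bp
  [10,14): 4 bp
  [14,21): 7 bp
  [21,26): 5 bp
  [26,41): 15 bp
  [41,47): 6 bp
  [47,57): 10 bp
  [57,64): 7 bp
  [64,78): 14 bp
  [78,91): 13 bp
  [91,117): 26 bp
  [117,128): 11 bp
  [128,134): 6 bp
  [134,145): 11 bp
  [145,154): 9 bp
  [154,161): 7 bp
  [161,169): 8 bp
  [169,174): 5 bp
  [174,179): 5 bp
  [179,184): 5 bp
  [184,195): 11 bp

[3,4,5,5,5,5,6,6,7,7,7,7,8,9,10,11,11,11,13,14,15,26]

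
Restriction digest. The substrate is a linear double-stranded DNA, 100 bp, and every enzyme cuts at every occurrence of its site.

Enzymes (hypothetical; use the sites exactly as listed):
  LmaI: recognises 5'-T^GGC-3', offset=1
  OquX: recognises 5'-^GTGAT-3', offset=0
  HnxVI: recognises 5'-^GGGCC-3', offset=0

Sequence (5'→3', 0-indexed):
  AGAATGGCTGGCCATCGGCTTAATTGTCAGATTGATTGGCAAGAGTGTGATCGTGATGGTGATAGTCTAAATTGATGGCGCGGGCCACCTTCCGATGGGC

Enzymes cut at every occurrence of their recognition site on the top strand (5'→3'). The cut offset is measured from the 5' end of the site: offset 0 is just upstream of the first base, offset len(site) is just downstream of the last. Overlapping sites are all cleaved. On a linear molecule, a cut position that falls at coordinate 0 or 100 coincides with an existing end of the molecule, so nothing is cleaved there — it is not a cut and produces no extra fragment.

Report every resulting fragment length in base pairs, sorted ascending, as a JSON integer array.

[4,5,5,6,6,9,18,19,28]

Scan for sites:
  LmaI (TGGC, off=1): starts [4, 8, 36, 75] → cuts [5, 9, 37, 76]
  OquX (GTGAT, off=0): starts [46, 52, 58] → cuts [46, 52, 58]
  HnxVI (GGGCC, off=0): starts [81] → cuts [81]

Pooled cuts: [5, 9, 37, 46, 52, 58, 76, 81]

Fragments:
  [0,5): 5 bp
  [5,9): 4 bp
  [9,37): 28 bp
  [37,46): 9 bp
  [46,52): 6 bp
  [52,58): 6 bp
  [58,76): 18 bp
  [76,81): 5 bp
  [81,100): 19 bp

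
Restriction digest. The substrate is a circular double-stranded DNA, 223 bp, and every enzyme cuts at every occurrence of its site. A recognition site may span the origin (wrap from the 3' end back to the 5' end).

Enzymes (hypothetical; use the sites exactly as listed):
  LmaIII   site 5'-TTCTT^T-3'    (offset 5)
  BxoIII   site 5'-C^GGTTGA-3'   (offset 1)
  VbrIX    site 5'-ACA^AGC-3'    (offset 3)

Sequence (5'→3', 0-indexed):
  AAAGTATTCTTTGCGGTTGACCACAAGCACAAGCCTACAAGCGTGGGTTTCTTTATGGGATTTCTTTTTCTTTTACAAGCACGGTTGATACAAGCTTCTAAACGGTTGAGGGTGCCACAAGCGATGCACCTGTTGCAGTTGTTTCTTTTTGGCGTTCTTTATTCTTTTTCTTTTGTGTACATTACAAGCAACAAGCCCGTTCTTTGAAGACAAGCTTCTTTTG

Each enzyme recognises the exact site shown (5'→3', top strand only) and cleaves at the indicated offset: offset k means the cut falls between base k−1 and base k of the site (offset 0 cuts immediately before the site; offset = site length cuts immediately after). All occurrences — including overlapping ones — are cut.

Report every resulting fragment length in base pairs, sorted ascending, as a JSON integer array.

Per-enzyme occurrences:
  LmaIII (TTCTTT, off=5): starts [6, 48, 61, 67, 142, 154, 161, 167, 199, 215] → cuts [11, 53, 66, 72, 147, 159, 166, 172, 204, 220]
  BxoIII (CGGTTGA, off=1): starts [13, 81, 102] → cuts [14, 82, 103]
  VbrIX (ACAAGC, off=3): starts [22, 28, 36, 74, 89, 116, 183, 190, 209] → cuts [25, 31, 39, 77, 92, 119, 186, 193, 212]

Pooled cuts: [11, 14, 25, 31, 39, 53, 66, 72, 77, 82, 92, 103, 119, 147, 159, 166, 172, 186, 193, 204, 212, 220]

Fragment lengths:
  11→14: 3 bp
  14→25: 11 bp
  25→31: 6 bp
  31→39: 8 bp
  39→53: 14 bp
  53→66: 13 bp
  66→72: 6 bp
  72→77: 5 bp
  77→82: 5 bp
  82→92: 10 bp
  92→103: 11 bp
  103→119: 16 bp
  119→147: 28 bp
  147→159: 12 bp
  159→166: 7 bp
  166→172: 6 bp
  172→186: 14 bp
  186→193: 7 bp
  193→204: 11 bp
  204→212: 8 bp
  212→220: 8 bp
  220→11 (wrap): 223-220+11 = 14 bp

[3,5,5,6,6,6,7,7,8,8,8,10,11,11,11,12,13,14,14,14,16,28]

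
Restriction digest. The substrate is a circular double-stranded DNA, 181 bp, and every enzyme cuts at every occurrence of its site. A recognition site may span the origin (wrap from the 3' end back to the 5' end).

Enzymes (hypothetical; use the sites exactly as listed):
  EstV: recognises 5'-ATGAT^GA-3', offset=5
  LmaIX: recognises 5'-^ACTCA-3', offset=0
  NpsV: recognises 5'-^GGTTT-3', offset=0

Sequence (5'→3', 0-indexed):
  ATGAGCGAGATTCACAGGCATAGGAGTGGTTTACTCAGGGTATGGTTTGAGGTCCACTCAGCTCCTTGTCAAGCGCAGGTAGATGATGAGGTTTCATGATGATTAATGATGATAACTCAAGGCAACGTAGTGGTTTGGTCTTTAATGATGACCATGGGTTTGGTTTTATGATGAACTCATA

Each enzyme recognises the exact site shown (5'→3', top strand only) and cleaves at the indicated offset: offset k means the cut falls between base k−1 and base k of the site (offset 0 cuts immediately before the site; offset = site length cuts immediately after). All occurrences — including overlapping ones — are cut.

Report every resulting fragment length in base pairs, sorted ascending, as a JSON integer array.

Scan for sites:
  EstV ATGATGA/5: at [82, 95, 105, 144, 167] ⇒ [87, 100, 110, 149, 172]
  LmaIX ACTCA/0: at [32, 55, 114, 174] ⇒ [32, 55, 114, 174]
  NpsV GGTTT/0: at [27, 43, 89, 131, 156, 161] ⇒ [27, 43, 89, 131, 156, 161]

All cut coordinates (distinct, sorted): [27, 32, 43, 55, 87, 89, 100, 110, 114, 131, 149, 156, 161, 172, 174]

Fragment lengths:
  27→32: 5 bp
  32→43: 11 bp
  43→55: 12 bp
  55→87: 32 bp
  87→89: 2 bp
  89→100: 11 bp
  100→110: 10 bp
  110→114: 4 bp
  114→131: 17 bp
  131→149: 18 bp
  149→156: 7 bp
  156→161: 5 bp
  161→172: 11 bp
  172→174: 2 bp
  174→27 (wrap): 181-174+27 = 34 bp

[2,2,4,5,5,7,10,11,11,11,12,17,18,32,34]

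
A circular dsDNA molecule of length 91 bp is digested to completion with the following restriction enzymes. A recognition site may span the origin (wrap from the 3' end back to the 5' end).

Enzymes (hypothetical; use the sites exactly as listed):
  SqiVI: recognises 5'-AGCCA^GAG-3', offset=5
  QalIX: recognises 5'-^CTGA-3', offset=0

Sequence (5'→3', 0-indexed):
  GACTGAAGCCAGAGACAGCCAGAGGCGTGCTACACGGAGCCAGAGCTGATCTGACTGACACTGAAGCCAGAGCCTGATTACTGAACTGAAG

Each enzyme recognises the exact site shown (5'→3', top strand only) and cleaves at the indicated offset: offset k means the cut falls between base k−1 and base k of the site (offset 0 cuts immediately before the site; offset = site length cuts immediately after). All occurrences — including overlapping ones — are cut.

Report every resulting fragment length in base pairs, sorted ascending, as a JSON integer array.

Site scan:
  SqiVI (AGCCAGAG, off=5): starts [6, 16, 37, 64] → cuts [11, 21, 42, 69]
  QalIX (CTGA, off=0): starts [2, 45, 50, 54, 60, 73, 80, 85] → cuts [2, 45, 50, 54, 60, 73, 80, 85]

All cut coordinates (distinct, sorted): [2, 11, 21, 42, 45, 50, 54, 60, 69, 73, 80, 85]

Fragments:
  2→11: 9 bp
  11→21: 10 bp
  21→42: 21 bp
  42→45: 3 bp
  45→50: 5 bp
  50→54: 4 bp
  54→60: 6 bp
  60→69: 9 bp
  69→73: 4 bp
  73→80: 7 bp
  80→85: 5 bp
  85→2 (wrap): 91-85+2 = 8 bp

[3,4,4,5,5,6,7,8,9,9,10,21]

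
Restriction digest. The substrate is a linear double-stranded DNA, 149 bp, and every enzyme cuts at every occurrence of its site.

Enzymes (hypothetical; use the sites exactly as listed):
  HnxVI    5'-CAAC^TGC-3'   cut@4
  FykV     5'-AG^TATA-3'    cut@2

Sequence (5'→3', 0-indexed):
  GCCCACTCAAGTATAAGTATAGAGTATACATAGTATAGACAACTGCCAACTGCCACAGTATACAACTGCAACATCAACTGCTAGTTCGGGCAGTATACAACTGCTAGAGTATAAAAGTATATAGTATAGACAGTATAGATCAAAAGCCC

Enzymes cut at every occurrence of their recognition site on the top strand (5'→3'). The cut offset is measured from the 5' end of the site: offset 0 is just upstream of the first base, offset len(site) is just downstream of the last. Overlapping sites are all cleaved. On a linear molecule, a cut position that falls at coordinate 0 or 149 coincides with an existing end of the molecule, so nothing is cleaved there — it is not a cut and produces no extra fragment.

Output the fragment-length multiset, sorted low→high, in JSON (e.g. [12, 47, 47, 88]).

[6,7,7,7,8,8,8,8,8,9,9,10,11,12,15,16]

Site scan:
  HnxVI CAACTGC/4: at [39, 46, 62, 74, 97] ⇒ [43, 50, 66, 78, 101]
  FykV AGTATA/2: at [9, 15, 22, 31, 56, 91, 107, 115, 122, 131] ⇒ [11, 17, 24, 33, 58, 93, 109, 117, 124, 133]

Pooled cuts: [11, 17, 24, 33, 43, 50, 58, 66, 78, 93, 101, 109, 117, 124, 133]

Fragments:
  [0,11): 11 bp
  [11,17): 6 bp
  [17,24): 7 bp
  [24,33): 9 bp
  [33,43): 10 bp
  [43,50): 7 bp
  [50,58): 8 bp
  [58,66): 8 bp
  [66,78): 12 bp
  [78,93): 15 bp
  [93,101): 8 bp
  [101,109): 8 bp
  [109,117): 8 bp
  [117,124): 7 bp
  [124,133): 9 bp
  [133,149): 16 bp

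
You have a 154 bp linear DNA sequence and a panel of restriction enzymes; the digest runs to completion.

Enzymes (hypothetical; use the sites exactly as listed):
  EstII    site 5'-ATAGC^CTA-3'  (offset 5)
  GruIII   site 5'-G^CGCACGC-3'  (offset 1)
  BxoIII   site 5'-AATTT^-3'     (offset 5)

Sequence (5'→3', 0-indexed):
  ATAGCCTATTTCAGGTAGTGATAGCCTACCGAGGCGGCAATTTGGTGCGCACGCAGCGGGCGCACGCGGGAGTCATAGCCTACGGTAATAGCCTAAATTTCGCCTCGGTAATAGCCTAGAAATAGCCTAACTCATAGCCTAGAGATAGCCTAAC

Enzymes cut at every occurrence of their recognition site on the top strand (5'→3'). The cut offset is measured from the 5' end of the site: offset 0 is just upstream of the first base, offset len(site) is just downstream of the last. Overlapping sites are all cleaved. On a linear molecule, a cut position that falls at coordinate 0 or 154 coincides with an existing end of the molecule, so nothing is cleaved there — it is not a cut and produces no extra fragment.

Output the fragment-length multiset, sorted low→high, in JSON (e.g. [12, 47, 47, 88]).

[4,5,5,8,11,11,12,13,13,15,18,19,20]

Site scan:
  EstII ATAGCCTA/5: at [0, 20, 74, 87, 110, 121, 133, 144] ⇒ [5, 25, 79, 92, 115, 126, 138, 149]
  GruIII GCGCACGC/1: at [46, 59] ⇒ [47, 60]
  BxoIII AATTT/5: at [38, 95] ⇒ [43, 100]

Pooled cuts: [5, 25, 43, 47, 60, 79, 92, 100, 115, 126, 138, 149]

Fragments:
  [0,5): 5 bp
  [5,25): 20 bp
  [25,43): 18 bp
  [43,47): 4 bp
  [47,60): 13 bp
  [60,79): 19 bp
  [79,92): 13 bp
  [92,100): 8 bp
  [100,115): 15 bp
  [115,126): 11 bp
  [126,138): 12 bp
  [138,149): 11 bp
  [149,154): 5 bp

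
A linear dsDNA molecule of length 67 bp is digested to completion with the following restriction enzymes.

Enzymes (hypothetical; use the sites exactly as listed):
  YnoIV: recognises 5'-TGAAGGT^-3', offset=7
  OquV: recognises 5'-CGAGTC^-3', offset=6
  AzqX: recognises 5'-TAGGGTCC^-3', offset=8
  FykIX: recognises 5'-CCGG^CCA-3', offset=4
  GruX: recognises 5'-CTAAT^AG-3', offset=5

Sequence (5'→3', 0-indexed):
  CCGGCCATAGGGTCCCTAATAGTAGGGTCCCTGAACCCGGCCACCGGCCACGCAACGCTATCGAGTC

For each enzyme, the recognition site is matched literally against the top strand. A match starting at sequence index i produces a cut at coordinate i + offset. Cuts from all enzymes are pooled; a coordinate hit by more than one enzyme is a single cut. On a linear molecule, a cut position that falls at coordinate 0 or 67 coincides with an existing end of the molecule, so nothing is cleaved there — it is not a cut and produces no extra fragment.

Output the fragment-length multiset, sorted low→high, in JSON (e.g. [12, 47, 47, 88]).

[4,5,7,10,10,11,20]

Site scan:
  YnoIV (TGAAGGT, off=7): no sites
  OquV CGAGTC/6: at [61] ⇒ [] (position 67 is a terminus of the linear molecule — no cut)
  AzqX TAGGGTCC/8: at [7, 22] ⇒ [15, 30]
  FykIX CCGGCCA/4: at [0, 36, 43] ⇒ [4, 40, 47]
  GruX CTAATAG/5: at [15] ⇒ [20]

All cut coordinates (distinct, sorted): [4, 15, 20, 30, 40, 47]

Fragments:
  [0,4): 4 bp
  [4,15): 11 bp
  [15,20): 5 bp
  [20,30): 10 bp
  [30,40): 10 bp
  [40,47): 7 bp
  [47,67): 20 bp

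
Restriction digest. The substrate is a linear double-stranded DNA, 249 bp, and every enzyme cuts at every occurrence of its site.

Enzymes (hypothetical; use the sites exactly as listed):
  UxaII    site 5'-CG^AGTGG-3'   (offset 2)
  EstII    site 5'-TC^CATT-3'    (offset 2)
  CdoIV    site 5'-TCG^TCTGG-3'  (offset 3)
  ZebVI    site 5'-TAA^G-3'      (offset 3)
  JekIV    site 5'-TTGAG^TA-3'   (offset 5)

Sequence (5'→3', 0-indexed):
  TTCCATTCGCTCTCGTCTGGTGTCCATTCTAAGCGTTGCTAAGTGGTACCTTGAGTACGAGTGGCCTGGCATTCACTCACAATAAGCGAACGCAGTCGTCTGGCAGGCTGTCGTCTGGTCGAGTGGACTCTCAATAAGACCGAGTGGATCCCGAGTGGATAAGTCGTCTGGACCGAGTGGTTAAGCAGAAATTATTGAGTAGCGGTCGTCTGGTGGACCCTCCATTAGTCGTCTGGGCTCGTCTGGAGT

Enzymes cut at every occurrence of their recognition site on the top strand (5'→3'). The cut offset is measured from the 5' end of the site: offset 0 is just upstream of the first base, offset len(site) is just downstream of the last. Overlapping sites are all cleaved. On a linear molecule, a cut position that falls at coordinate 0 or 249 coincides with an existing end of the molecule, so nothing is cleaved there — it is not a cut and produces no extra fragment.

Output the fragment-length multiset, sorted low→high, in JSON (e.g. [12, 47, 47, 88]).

Site scan:
  UxaII (CGAGTGG, off=2): starts [57, 119, 140, 151, 173] → cuts [59, 121, 142, 153, 175]
  EstII (TCCATT, off=2): starts [1, 22, 220] → cuts [3, 24, 222]
  CdoIV (TCGTCTGG, off=3): starts [12, 95, 110, 163, 205, 228, 238] → cuts [15, 98, 113, 166, 208, 231, 241]
  ZebVI (TAAG, off=3): starts [29, 39, 82, 134, 159, 181] → cuts [32, 42, 85, 137, 162, 184]
  JekIV (TTGAGTA, off=5): starts [50, 194] → cuts [55, 199]

Pooled cuts: [3, 15, 24, 32, 42, 55, 59, 85, 98, 113, 121, 137, 142, 153, 162, 166, 175, 184, 199, 208, 222, 231, 241]

Fragments:
  [0,3): 3 bp
  [3,15): 12 bp
  [15,24): 9 bp
  [24,32): 8 bp
  [32,42): 10 bp
  [42,55): 13 bp
  [55,59): 4 bp
  [59,85): 26 bp
  [85,98): 13 bp
  [98,113): 15 bp
  [113,121): 8 bp
  [121,137): 16 bp
  [137,142): 5 bp
  [142,153): 11 bp
  [153,162): 9 bp
  [162,166): 4 bp
  [166,175): 9 bp
  [175,184): 9 bp
  [184,199): 15 bp
  [199,208): 9 bp
  [208,222): 14 bp
  [222,231): 9 bp
  [231,241): 10 bp
  [241,249): 8 bp

[3,4,4,5,8,8,8,9,9,9,9,9,9,10,10,11,12,13,13,14,15,15,16,26]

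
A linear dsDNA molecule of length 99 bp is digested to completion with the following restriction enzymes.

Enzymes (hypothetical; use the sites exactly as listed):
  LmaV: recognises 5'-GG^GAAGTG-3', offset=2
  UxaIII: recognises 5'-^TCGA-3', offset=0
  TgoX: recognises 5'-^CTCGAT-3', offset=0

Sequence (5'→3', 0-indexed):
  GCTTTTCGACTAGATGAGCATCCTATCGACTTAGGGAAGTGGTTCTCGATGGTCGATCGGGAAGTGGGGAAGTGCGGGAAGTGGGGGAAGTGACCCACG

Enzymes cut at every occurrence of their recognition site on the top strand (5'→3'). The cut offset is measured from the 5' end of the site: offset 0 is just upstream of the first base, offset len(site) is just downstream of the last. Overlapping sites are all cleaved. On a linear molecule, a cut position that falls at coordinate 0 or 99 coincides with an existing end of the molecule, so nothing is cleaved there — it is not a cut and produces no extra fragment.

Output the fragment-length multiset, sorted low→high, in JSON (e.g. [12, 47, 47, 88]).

[1,5,7,8,8,9,9,9,10,13,20]

Site scan:
  LmaV GGGAAGTG/2: at [33, 58, 66, 75, 84] ⇒ [35, 60, 68, 77, 86]
  UxaIII TCGA/0: at [5, 25, 45, 52] ⇒ [5, 25, 45, 52]
  TgoX CTCGAT/0: at [44] ⇒ [44]

All cut coordinates (distinct, sorted): [5, 25, 35, 44, 45, 52, 60, 68, 77, 86]

Fragment lengths:
  [0,5): 5 bp
  [5,25): 20 bp
  [25,35): 10 bp
  [35,44): 9 bp
  [44,45): 1 bp
  [45,52): 7 bp
  [52,60): 8 bp
  [60,68): 8 bp
  [68,77): 9 bp
  [77,86): 9 bp
  [86,99): 13 bp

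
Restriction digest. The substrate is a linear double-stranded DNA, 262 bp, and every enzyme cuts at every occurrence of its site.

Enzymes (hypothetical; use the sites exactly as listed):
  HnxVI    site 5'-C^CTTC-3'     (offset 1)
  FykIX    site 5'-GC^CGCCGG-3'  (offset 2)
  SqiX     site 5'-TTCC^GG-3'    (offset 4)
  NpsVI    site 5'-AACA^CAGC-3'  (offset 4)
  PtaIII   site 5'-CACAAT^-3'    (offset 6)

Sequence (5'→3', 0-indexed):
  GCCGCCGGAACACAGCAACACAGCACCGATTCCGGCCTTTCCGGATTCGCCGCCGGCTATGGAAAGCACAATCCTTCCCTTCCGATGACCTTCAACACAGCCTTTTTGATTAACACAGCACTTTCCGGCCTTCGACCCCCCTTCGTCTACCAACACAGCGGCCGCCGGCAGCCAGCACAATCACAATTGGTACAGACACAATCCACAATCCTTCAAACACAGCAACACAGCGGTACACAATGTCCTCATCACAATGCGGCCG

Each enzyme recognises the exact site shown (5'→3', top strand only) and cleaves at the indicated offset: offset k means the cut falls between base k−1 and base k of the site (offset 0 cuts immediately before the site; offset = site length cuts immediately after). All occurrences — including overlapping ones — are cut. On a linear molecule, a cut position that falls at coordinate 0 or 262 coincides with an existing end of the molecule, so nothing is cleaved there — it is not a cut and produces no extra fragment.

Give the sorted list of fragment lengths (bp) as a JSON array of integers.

[1,1,2,3,5,6,7,7,7,8,8,8,8,9,9,10,11,11,11,13,14,14,15,15,18,19,22]

Per-enzyme occurrences:
  HnxVI CCTTC/1: at [72, 77, 88, 128, 139, 209] ⇒ [73, 78, 89, 129, 140, 210]
  FykIX GCCGCCGG/2: at [0, 48, 160] ⇒ [2, 50, 162]
  SqiX TTCCGG/4: at [29, 38, 122] ⇒ [33, 42, 126]
  NpsVI AACACAGC/4: at [8, 16, 93, 111, 151, 215, 223] ⇒ [12, 20, 97, 115, 155, 219, 227]
  PtaIII CACAAT/6: at [66, 175, 181, 196, 203, 235, 249] ⇒ [72, 181, 187, 202, 209, 241, 255]

Pooled cuts: [2, 12, 20, 33, 42, 50, 72, 73, 78, 89, 97, 115, 126, 129, 140, 155, 162, 181, 187, 202, 209, 210, 219, 227, 241, 255]

Fragments:
  [0,2): 2 bp
  [2,12): 10 bp
  [12,20): 8 bp
  [20,33): 13 bp
  [33,42): 9 bp
  [42,50): 8 bp
  [50,72): 22 bp
  [72,73): 1 bp
  [73,78): 5 bp
  [78,89): 11 bp
  [89,97): 8 bp
  [97,115): 18 bp
  [115,126): 11 bp
  [126,129): 3 bp
  [129,140): 11 bp
  [140,155): 15 bp
  [155,162): 7 bp
  [162,181): 19 bp
  [181,187): 6 bp
  [187,202): 15 bp
  [202,209): 7 bp
  [209,210): 1 bp
  [210,219): 9 bp
  [219,227): 8 bp
  [227,241): 14 bp
  [241,255): 14 bp
  [255,262): 7 bp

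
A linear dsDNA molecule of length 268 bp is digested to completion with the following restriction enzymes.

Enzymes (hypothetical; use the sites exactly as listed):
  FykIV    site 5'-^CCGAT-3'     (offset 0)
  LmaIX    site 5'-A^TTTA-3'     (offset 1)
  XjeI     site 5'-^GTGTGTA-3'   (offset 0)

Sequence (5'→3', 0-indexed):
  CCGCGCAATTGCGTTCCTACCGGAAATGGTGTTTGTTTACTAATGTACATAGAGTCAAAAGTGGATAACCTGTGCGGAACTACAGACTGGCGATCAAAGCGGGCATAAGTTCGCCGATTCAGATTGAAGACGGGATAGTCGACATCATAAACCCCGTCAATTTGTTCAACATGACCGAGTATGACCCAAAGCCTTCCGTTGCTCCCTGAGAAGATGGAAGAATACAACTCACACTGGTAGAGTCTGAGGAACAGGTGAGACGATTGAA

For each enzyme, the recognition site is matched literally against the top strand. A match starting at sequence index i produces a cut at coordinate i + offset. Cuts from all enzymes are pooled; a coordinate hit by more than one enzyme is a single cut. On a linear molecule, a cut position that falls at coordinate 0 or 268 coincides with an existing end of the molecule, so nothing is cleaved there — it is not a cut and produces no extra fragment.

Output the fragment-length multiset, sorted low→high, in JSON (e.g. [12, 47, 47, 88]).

Per-enzyme occurrences:
  FykIV CCGAT/0: at [113] ⇒ [113]
  LmaIX (ATTTA, off=1): no sites
  XjeI (GTGTGTA, off=0): no sites

All cut coordinates (distinct, sorted): [113]

Fragments:
  [0,113): 113 bp
  [113,268): 155 bp

[113,155]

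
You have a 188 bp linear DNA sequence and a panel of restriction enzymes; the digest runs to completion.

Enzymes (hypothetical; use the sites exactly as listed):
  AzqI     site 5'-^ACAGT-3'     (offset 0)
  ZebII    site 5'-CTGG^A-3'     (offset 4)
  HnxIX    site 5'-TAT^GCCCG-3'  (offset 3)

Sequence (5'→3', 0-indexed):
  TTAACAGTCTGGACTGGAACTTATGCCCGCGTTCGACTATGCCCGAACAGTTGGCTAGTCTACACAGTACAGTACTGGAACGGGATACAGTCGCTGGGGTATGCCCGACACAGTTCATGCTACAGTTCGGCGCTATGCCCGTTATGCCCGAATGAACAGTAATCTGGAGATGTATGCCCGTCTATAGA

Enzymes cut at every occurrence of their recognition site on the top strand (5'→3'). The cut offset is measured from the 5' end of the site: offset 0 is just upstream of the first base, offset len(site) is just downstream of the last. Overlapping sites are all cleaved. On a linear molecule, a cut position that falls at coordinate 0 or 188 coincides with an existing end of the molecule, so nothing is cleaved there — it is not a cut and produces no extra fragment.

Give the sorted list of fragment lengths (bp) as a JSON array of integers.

Per-enzyme occurrences:
  AzqI (ACAGT, off=0): starts [3, 46, 63, 68, 86, 109, 121, 155] → cuts [3, 46, 63, 68, 86, 109, 121, 155]
  ZebII (CTGGA, off=4): starts [8, 13, 74, 163] → cuts [12, 17, 78, 167]
  HnxIX (TATGCCCG, off=3): starts [21, 37, 99, 133, 142, 172] → cuts [24, 40, 102, 136, 145, 175]

All cut coordinates (distinct, sorted): [3, 12, 17, 24, 40, 46, 63, 68, 78, 86, 102, 109, 121, 136, 145, 155, 167, 175]

Fragment lengths:
  [0,3): 3 bp
  [3,12): 9 bp
  [12,17): 5 bp
  [17,24): 7 bp
  [24,40): 16 bp
  [40,46): 6 bp
  [46,63): 17 bp
  [63,68): 5 bp
  [68,78): 10 bp
  [78,86): 8 bp
  [86,102): 16 bp
  [102,109): 7 bp
  [109,121): 12 bp
  [121,136): 15 bp
  [136,145): 9 bp
  [145,155): 10 bp
  [155,167): 12 bp
  [167,175): 8 bp
  [175,188): 13 bp

[3,5,5,6,7,7,8,8,9,9,10,10,12,12,13,15,16,16,17]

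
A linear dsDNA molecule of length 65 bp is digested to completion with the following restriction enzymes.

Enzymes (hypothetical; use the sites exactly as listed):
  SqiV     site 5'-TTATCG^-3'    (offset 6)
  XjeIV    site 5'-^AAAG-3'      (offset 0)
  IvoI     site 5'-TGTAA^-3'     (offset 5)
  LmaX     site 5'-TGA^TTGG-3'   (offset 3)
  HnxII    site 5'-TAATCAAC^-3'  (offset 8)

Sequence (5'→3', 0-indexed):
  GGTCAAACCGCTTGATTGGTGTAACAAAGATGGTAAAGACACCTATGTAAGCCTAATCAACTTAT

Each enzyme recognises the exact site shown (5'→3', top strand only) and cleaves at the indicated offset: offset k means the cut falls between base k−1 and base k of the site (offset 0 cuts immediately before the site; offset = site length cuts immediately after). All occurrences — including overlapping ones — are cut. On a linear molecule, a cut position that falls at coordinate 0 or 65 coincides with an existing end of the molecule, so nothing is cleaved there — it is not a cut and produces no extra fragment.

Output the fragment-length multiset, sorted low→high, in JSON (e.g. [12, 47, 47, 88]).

Per-enzyme occurrences:
  SqiV (TTATCG, off=6): no sites
  XjeIV AAAG/0: at [25, 34] ⇒ [25, 34]
  IvoI TGTAA/5: at [19, 45] ⇒ [24, 50]
  LmaX TGATTGG/3: at [12] ⇒ [15]
  HnxII TAATCAAC/8: at [53] ⇒ [61]

All cut coordinates (distinct, sorted): [15, 24, 25, 34, 50, 61]

Fragments:
  [0,15): 15 bp
  [15,24): 9 bp
  [24,25): 1 bp
  [25,34): 9 bp
  [34,50): 16 bp
  [50,61): 11 bp
  [61,65): 4 bp

[1,4,9,9,11,15,16]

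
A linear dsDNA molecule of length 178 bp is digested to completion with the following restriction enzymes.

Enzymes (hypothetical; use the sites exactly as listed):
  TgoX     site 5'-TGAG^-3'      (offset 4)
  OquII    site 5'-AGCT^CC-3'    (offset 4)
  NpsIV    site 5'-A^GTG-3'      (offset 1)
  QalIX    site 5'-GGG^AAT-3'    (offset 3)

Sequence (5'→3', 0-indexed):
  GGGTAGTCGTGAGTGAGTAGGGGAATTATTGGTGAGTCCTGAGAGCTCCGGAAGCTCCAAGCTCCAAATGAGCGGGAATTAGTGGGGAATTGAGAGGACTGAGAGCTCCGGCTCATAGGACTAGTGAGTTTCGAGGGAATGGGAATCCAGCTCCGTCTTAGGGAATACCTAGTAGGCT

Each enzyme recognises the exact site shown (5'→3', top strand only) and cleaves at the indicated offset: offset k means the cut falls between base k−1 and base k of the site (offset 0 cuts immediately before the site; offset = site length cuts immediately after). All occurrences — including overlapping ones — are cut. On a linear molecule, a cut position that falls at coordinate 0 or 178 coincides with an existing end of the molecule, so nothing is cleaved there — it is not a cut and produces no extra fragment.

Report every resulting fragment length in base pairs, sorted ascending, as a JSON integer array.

Per-enzyme occurrences:
  TgoX (TGAG, off=4): starts [9, 13, 32, 39, 68, 90, 99, 124] → cuts [13, 17, 36, 43, 72, 94, 103, 128]
  OquII (AGCTCC, off=4): starts [43, 52, 59, 103, 148] → cuts [47, 56, 63, 107, 152]
  NpsIV (AGTG, off=1): starts [11, 80, 122] → cuts [12, 81, 123]
  QalIX (GGGAAT, off=3): starts [20, 73, 84, 134, 140, 160] → cuts [23, 76, 87, 137, 143, 163]

Pooled cuts: [12, 13, 17, 23, 36, 43, 47, 56, 63, 72, 76, 81, 87, 94, 103, 107, 123, 128, 137, 143, 152, 163]

Fragment lengths:
  [0,12): 12 bp
  [12,13): 1 bp
  [13,17): 4 bp
  [17,23): 6 bp
  [23,36): 13 bp
  [36,43): 7 bp
  [43,47): 4 bp
  [47,56): 9 bp
  [56,63): 7 bp
  [63,72): 9 bp
  [72,76): 4 bp
  [76,81): 5 bp
  [81,87): 6 bp
  [87,94): 7 bp
  [94,103): 9 bp
  [103,107): 4 bp
  [107,123): 16 bp
  [123,128): 5 bp
  [128,137): 9 bp
  [137,143): 6 bp
  [143,152): 9 bp
  [152,163): 11 bp
  [163,178): 15 bp

[1,4,4,4,4,5,5,6,6,6,7,7,7,9,9,9,9,9,11,12,13,15,16]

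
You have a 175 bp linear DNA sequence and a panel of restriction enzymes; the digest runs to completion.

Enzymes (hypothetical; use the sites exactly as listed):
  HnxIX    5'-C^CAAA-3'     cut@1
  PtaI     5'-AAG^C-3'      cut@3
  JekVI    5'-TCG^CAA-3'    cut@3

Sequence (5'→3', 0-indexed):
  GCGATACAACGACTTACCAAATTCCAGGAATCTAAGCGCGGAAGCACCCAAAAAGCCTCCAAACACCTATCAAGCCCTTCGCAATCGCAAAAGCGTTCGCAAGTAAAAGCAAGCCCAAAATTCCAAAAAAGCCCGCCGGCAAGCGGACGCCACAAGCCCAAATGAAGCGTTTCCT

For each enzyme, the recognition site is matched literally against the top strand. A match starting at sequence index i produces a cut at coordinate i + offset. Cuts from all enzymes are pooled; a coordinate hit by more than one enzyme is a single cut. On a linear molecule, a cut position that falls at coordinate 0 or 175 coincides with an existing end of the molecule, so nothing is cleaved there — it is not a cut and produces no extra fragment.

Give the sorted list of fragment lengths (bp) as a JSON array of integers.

[2,2,4,4,4,6,6,6,7,7,8,8,8,8,9,10,12,13,15,17,19]

Per-enzyme occurrences:
  HnxIX CCAAA/1: at [16, 47, 58, 114, 122, 157] ⇒ [17, 48, 59, 115, 123, 158]
  PtaI AAGC/3: at [33, 41, 52, 71, 90, 106, 110, 128, 140, 153, 164] ⇒ [36, 44, 55, 74, 93, 109, 113, 131, 143, 156, 167]
  JekVI TCGCAA/3: at [78, 84, 96] ⇒ [81, 87, 99]

Pooled cuts: [17, 36, 44, 48, 55, 59, 74, 81, 87, 93, 99, 109, 113, 115, 123, 131, 143, 156, 158, 167]

Fragment lengths:
  [0,17): 17 bp
  [17,36): 19 bp
  [36,44): 8 bp
  [44,48): 4 bp
  [48,55): 7 bp
  [55,59): 4 bp
  [59,74): 15 bp
  [74,81): 7 bp
  [81,87): 6 bp
  [87,93): 6 bp
  [93,99): 6 bp
  [99,109): 10 bp
  [109,113): 4 bp
  [113,115): 2 bp
  [115,123): 8 bp
  [123,131): 8 bp
  [131,143): 12 bp
  [143,156): 13 bp
  [156,158): 2 bp
  [158,167): 9 bp
  [167,175): 8 bp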